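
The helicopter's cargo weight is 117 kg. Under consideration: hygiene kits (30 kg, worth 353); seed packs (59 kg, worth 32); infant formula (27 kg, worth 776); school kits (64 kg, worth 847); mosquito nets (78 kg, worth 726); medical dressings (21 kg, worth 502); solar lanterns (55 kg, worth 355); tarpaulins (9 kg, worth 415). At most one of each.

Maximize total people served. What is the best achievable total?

Filling by ratio: hygiene kits + infant formula + medical dressings + tarpaulins for 2046, with 30 kg left unused.
The 39 kg tied up in hygiene kits and tarpaulins is better spent on school kits — total rises to 2125 (112 kg).
No other feasible combination exceeds 2125.

2125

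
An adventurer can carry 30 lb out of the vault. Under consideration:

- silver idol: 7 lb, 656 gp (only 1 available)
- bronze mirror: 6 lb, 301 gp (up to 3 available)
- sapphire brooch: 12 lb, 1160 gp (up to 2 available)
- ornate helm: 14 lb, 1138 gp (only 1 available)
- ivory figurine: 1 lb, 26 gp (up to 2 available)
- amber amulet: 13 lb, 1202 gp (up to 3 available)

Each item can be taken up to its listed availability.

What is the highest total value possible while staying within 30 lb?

2621

By value per lb: sapphire brooch 96.67, silver idol 93.71, amber amulet 92.46 lead.
Bronze mirror + 2×sapphire brooch uses 30 of the 30 lb and totals 2621.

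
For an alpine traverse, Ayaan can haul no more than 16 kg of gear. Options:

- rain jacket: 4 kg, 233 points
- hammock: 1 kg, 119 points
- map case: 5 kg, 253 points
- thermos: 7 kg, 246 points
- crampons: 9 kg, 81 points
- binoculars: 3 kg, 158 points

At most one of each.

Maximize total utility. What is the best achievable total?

776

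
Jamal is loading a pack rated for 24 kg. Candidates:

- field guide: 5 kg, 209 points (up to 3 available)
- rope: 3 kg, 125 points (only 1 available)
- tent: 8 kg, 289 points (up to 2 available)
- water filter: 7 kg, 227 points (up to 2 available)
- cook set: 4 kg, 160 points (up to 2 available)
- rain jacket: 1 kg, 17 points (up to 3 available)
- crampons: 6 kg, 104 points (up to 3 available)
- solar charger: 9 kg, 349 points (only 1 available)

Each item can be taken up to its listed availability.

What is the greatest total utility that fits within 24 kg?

Greedy by ratio would take 3×field guide + rope + cook set + 2×rain jacket: 24 kg used, total 946.
Dropping rope and cook set and 2×rain jacket frees 9 kg; slotting in solar charger (9 kg) lifts the total to 976 at 24 kg.
No other feasible combination exceeds 976.

976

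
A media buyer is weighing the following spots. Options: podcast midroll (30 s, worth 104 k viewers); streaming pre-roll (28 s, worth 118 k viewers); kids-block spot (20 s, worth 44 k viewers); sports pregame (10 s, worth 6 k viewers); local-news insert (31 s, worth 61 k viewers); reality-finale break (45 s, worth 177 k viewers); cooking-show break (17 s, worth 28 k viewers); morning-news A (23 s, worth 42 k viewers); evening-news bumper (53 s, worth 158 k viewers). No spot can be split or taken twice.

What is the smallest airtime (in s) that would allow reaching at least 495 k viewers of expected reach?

146

Look for the lowest-airtime combination reaching 495.
Taking streaming pre-roll + kids-block spot + reality-finale break + evening-news bumper gives 497 (≥ 495) for 146 s.
No combination under 146 s hits 495.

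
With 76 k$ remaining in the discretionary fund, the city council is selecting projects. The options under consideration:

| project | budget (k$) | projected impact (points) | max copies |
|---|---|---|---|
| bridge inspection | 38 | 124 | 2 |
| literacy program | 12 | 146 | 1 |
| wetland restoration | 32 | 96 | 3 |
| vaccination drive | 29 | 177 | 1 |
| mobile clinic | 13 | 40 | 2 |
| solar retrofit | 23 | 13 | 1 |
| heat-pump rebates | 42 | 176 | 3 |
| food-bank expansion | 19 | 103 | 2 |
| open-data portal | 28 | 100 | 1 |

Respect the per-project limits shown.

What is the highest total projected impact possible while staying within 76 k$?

Taking literacy program + vaccination drive + mobile clinic + food-bank expansion: 73 k$ used, 466 in projected impact.
That's the maximum — no swap from here does better than 466.

466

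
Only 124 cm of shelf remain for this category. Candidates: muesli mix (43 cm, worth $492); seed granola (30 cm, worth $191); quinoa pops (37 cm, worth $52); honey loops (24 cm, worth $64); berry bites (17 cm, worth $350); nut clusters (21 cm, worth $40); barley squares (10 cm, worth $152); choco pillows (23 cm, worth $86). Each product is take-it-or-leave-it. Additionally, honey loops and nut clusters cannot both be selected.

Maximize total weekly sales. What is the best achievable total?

1271

Muesli mix + seed granola + berry bites + barley squares + choco pillows uses 123 of the 124 cm and totals 1271.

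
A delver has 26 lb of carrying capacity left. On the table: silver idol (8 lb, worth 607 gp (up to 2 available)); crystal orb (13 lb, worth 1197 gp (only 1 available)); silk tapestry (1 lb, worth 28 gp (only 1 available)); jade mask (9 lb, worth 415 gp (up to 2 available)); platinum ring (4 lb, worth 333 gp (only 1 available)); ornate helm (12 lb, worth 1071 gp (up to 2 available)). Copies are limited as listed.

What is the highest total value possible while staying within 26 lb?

2296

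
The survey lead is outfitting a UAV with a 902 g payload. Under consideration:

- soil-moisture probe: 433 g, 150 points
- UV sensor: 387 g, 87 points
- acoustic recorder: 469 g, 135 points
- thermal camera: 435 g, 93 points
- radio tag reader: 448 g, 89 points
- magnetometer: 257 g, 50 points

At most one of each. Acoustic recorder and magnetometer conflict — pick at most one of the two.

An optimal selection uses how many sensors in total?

2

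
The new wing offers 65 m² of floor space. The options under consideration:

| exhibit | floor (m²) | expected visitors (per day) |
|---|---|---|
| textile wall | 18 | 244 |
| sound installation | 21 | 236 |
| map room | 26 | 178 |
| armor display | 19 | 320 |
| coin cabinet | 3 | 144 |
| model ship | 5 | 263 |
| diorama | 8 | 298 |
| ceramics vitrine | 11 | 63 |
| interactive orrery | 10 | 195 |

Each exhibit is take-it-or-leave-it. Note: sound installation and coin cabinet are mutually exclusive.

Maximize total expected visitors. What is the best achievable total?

Textile wall + armor display + coin cabinet + model ship + diorama + interactive orrery uses 63 of the 65 m² and totals 1464.

1464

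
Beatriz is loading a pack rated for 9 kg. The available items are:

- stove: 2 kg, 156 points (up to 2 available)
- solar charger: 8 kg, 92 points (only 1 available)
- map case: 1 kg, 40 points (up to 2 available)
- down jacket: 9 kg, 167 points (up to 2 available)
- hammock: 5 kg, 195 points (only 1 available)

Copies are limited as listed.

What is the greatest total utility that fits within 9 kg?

Ranking by ratio (utility/kg): stove 78.00, map case 40.00, hammock 39.00, down jacket 18.56.
Filling by ratio: 2×stove + 2×map case for 392, with 3 kg left unused.
The 2 kg tied up in 2×map case is better spent on hammock — total rises to 507 (9 kg).
That's the maximum — no swap from here does better than 507.

507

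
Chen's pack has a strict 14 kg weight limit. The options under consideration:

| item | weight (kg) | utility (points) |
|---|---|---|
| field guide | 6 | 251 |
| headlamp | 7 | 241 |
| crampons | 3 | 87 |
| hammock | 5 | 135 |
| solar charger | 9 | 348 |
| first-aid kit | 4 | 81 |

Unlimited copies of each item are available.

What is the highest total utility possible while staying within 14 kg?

502

By utility per kg: field guide 41.83, solar charger 38.67, headlamp 34.43 lead.
Taking 2×field guide: 12 kg used, 502 in utility.
Nothing else within 14 kg beats 502.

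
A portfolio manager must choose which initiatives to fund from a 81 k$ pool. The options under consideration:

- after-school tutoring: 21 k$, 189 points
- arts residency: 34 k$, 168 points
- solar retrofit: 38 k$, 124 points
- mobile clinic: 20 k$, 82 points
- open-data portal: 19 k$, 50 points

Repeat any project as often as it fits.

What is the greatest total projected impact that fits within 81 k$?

The ratio ordering already packs tightly: 3×after-school tutoring, 63 k$, 567.

567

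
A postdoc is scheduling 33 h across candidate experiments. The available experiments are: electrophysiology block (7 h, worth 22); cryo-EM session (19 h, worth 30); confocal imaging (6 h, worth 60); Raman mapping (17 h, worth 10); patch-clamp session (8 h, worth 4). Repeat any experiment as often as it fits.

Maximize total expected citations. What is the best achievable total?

300

Ranking by ratio (expected citations/h): confocal imaging 10.00, electrophysiology block 3.14, cryo-EM session 1.58, Raman mapping 0.59.
The ratio ordering already packs tightly: 5×confocal imaging, 30 h, 300.
The spare 3 h is too small for any remaining experiment, and no exchange beats 300.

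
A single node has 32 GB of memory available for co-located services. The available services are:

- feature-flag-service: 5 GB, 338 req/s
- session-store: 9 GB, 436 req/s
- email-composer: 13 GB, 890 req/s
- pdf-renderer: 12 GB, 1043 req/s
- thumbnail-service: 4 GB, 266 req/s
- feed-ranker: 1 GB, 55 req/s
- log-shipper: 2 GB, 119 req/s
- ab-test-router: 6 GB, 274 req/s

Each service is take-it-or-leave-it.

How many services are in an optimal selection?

Best achievable throughput is 2390.
For example feature-flag-service + email-composer + pdf-renderer + log-shipper achieves it, using 32 GB.
Every optimal selection uses 4 services.

4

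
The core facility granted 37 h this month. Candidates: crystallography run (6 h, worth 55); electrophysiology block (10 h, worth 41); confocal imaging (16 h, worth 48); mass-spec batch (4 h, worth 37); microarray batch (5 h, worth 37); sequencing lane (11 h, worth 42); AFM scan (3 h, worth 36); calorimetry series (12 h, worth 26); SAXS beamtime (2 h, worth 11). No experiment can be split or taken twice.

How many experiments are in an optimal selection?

6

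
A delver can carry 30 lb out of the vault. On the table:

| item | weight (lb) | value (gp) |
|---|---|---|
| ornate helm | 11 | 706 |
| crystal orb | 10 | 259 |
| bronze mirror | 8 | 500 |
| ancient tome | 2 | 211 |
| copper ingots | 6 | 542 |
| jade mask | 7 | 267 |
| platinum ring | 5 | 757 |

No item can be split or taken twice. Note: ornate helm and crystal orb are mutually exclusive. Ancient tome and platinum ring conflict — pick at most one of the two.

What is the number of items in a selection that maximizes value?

4

Best achievable value is 2505.
ornate helm + bronze mirror + copper ingots + platinum ring hits 2505 at 30 lb.
All optima have 4 items.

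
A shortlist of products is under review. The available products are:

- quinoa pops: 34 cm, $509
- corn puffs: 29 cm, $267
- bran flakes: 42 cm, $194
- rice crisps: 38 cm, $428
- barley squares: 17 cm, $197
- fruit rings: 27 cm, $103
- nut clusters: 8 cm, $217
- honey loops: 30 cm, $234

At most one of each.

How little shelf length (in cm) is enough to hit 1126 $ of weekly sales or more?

80

Need the lightest bundle worth ≥ 1126.
quinoa pops + rice crisps + nut clusters: 1154 weekly sales at 80 cm.
Below 80 cm the best achievable stays under 1126.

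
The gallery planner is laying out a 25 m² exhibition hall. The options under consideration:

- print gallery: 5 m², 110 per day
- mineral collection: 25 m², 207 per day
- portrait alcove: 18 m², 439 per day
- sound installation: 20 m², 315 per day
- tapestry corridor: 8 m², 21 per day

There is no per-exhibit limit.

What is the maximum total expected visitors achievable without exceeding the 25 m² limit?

550

Ranking by ratio (expected visitors/m²): portrait alcove 24.39, print gallery 22.00, sound installation 15.75, mineral collection 8.28.
The ratio heuristic lands on print gallery + portrait alcove (549) but leaves 2 m² idle.
The 18 m² tied up in portrait alcove is better spent on 4×print gallery — total rises to 550 (25 m²).
Nothing else within 25 m² beats 550.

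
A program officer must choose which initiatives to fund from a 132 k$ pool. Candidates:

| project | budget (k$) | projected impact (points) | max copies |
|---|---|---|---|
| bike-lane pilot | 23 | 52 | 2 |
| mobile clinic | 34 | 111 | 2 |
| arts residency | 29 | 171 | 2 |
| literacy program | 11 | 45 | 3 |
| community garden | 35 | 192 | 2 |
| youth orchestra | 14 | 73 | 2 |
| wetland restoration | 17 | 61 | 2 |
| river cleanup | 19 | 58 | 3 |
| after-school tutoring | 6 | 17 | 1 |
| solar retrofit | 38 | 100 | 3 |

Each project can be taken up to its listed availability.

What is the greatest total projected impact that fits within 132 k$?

726

Ranking by ratio (projected impact/k$): arts residency 5.90, community garden 5.49, youth orchestra 5.21.
Taking 2×arts residency + 2×community garden: 128 k$ used, 726 in projected impact.
Nothing else within 132 k$ beats 726.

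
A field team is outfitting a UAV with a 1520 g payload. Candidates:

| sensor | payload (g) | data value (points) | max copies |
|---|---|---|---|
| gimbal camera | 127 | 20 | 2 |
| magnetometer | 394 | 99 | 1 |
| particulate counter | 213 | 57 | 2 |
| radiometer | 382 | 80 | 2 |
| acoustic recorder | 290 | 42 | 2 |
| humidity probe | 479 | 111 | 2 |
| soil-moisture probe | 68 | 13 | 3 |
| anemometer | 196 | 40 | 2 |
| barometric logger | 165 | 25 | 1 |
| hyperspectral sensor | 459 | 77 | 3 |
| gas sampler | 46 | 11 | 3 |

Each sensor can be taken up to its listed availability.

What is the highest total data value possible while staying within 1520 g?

370

By data value per g: particulate counter 0.27, magnetometer 0.25, gas sampler 0.24, humidity probe 0.23 lead.
Magnetometer + 2×particulate counter + humidity probe + soil-moisture probe + 3×gas sampler uses 1505 of the 1520 g and totals 370.
That's the maximum — no swap from here does better than 370.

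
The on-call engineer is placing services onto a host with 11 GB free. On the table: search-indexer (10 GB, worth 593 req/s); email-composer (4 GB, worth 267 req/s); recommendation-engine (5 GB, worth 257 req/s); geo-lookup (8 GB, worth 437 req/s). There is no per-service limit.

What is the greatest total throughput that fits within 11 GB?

A density-first pass picks 2×email-composer — 534 at 8 GB.
Dropping 2×email-composer frees 8 GB; slotting in search-indexer (10 GB) lifts the total to 593 at 10 GB.

593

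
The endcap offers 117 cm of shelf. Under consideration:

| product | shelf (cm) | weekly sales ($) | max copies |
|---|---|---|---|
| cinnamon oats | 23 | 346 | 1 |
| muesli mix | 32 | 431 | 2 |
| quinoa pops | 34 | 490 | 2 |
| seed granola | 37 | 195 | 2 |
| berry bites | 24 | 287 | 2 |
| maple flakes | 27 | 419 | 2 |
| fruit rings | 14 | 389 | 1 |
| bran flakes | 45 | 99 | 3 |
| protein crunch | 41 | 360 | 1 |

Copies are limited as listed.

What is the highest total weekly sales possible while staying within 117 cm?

1860

Density check — fruit rings 27.79, maple flakes 15.52, cinnamon oats 15.04, quinoa pops 14.41 are the best per cm.
The ratio ordering already packs tightly: cinnamon oats + berry bites + 2×maple flakes + fruit rings, 115 cm, 1860.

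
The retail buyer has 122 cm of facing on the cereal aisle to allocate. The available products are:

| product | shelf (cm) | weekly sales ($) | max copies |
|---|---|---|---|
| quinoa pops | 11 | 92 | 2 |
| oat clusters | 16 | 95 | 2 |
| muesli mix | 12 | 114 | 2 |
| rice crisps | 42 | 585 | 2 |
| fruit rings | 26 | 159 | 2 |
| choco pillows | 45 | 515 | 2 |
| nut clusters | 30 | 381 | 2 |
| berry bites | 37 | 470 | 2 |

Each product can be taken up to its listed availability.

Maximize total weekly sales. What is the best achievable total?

2×rice crisps + berry bites uses 121 of the 122 cm and totals 1640.
No other feasible combination exceeds 1640.

1640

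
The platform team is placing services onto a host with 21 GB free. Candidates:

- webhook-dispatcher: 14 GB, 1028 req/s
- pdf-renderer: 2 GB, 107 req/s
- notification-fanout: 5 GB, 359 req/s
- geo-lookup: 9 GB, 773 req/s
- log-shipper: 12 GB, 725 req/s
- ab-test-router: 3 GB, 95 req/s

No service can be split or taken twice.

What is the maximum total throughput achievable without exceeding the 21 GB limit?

The ratio heuristic lands on pdf-renderer + notification-fanout + geo-lookup + ab-test-router (1334) but leaves 2 GB idle.
Dropping pdf-renderer and notification-fanout and ab-test-router frees 10 GB; slotting in log-shipper (12 GB) lifts the total to 1498 at 21 GB.
No other feasible combination exceeds 1498.

1498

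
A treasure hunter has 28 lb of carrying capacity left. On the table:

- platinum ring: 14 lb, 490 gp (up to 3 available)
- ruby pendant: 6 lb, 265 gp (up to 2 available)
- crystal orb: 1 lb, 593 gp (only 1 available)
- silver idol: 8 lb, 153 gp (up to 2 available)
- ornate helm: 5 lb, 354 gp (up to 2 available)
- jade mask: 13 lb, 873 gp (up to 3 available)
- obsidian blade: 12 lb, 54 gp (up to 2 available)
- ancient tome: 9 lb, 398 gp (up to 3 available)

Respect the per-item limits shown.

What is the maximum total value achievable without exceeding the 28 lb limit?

2339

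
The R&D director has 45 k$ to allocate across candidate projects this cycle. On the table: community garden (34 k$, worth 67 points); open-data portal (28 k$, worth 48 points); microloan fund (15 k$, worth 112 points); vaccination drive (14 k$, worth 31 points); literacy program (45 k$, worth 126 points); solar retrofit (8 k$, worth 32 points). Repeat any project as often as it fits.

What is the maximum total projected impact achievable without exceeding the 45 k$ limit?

336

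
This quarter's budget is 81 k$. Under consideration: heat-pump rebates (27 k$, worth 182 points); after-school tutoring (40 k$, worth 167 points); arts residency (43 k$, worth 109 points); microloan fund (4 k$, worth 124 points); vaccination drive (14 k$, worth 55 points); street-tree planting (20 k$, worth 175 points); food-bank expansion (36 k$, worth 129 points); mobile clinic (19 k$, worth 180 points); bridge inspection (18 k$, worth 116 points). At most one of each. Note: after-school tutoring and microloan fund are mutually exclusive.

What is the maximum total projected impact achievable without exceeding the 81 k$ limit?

Ranking by ratio (projected impact/k$): microloan fund 31.00, mobile clinic 9.47, street-tree planting 8.75, heat-pump rebates 6.74.
Best packing: heat-pump rebates + microloan fund + street-tree planting + mobile clinic — 70 k$, 661 total.
Next best is microloan fund + vaccination drive + street-tree planting + mobile clinic + bridge inspection at 650 (75 k$) — short by 11.

661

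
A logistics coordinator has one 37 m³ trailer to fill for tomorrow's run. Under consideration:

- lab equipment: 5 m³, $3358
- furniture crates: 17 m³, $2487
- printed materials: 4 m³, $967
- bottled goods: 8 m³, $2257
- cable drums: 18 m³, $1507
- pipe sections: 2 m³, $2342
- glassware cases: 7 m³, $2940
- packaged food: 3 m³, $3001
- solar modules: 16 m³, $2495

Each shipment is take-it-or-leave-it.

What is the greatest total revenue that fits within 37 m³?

15103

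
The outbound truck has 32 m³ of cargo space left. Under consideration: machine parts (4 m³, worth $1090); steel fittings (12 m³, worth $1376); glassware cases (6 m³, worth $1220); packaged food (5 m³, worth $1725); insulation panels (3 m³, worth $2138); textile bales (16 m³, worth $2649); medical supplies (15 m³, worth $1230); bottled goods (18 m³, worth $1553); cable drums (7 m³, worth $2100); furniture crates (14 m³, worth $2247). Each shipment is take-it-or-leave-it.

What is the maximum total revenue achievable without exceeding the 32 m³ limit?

8612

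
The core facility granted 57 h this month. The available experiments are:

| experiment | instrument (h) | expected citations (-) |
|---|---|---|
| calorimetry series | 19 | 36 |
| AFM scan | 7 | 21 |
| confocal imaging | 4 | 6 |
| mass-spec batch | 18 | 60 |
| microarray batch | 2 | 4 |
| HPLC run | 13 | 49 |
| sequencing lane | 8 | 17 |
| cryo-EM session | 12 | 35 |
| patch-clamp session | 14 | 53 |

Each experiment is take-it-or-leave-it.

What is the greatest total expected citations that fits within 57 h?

The ratio heuristic lands on AFM scan + mass-spec batch + microarray batch + HPLC run + patch-clamp session (187) but leaves 3 h idle.
Replace AFM scan and microarray batch with cryo-EM session: the trade gains 10 net, giving 197 at 57 h.

197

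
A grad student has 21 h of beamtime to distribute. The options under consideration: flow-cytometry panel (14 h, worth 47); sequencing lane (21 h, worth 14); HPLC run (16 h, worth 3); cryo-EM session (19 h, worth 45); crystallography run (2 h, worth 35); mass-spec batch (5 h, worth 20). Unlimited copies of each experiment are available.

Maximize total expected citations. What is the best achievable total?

350

Taking 10×crystallography run: 20 h used, 350 in expected citations.
No other feasible combination exceeds 350.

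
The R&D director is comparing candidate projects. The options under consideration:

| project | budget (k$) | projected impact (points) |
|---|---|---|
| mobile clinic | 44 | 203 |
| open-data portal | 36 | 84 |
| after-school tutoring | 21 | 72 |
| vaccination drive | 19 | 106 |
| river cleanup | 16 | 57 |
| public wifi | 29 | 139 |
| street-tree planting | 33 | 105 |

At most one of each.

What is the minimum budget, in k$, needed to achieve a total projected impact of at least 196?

44

Minimise k$ subject to total projected impact ≥ 196.
mobile clinic reaches 203 using 44 k$.
No combination under 44 k$ hits 196.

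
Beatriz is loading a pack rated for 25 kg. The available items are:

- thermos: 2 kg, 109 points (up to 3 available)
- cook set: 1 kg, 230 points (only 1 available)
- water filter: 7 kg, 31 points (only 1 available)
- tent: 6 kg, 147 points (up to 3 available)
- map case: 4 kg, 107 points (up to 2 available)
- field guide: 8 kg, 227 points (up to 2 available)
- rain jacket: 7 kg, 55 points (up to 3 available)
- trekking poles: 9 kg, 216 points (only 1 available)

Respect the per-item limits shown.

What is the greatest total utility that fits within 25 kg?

1038

Density check — cook set 230.00, thermos 54.50, field guide 28.38, map case 26.75 are the best per kg.
Taking the top-ratio items first gives 3×thermos + cook set + 2×field guide for 1011 (23 kg).
The 8 kg tied up in field guide is better spent on tent + map case — total rises to 1038 (25 kg).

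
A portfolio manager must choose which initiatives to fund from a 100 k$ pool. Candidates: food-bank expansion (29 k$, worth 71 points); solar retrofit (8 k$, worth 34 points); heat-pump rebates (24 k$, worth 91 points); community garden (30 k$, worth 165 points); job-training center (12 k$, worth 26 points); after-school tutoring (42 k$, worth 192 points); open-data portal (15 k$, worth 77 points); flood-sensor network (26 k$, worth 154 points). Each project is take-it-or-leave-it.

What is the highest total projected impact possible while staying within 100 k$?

Filling by ratio: solar retrofit + community garden + job-training center + open-data portal + flood-sensor network for 456, with 9 k$ left unused.
Replace solar retrofit and job-training center and open-data portal with after-school tutoring: the trade gains 55 net, giving 511 at 98 k$.
That's the maximum — no swap from here does better than 511.

511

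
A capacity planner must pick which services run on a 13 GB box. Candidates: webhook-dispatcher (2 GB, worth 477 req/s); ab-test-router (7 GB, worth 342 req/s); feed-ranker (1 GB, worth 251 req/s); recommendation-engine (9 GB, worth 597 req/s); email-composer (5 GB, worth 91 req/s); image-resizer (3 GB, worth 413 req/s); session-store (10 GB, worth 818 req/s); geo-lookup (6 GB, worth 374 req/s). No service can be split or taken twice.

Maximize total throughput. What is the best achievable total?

1546

Ranking by ratio (throughput/GB): feed-ranker 251.00, webhook-dispatcher 238.50, image-resizer 137.67.
A density-first pass picks webhook-dispatcher + feed-ranker + image-resizer + geo-lookup — 1515 at 12 GB.
The 9 GB tied up in image-resizer and geo-lookup is better spent on session-store — total rises to 1546 (13 GB).
Next best is webhook-dispatcher + feed-ranker + image-resizer + geo-lookup at 1515 (12 GB) — short by 31.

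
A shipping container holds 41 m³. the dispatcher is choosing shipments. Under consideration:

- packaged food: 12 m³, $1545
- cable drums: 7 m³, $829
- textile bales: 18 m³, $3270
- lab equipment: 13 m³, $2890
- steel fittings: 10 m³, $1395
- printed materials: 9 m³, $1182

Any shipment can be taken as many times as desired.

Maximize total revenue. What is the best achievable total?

The ratio ordering already packs tightly: 3×lab equipment, 39 m³, 8670.

8670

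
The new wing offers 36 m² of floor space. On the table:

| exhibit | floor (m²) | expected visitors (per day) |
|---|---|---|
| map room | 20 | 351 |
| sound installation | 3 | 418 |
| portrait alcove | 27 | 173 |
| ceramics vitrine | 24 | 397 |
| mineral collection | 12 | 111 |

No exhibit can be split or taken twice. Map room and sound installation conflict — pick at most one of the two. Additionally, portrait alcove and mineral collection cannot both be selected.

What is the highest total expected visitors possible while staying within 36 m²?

Density check — sound installation 139.33, map room 17.55, ceramics vitrine 16.54 are the best per m².
Taking sound installation + ceramics vitrine: 27 m² used, 815 in expected visitors.

815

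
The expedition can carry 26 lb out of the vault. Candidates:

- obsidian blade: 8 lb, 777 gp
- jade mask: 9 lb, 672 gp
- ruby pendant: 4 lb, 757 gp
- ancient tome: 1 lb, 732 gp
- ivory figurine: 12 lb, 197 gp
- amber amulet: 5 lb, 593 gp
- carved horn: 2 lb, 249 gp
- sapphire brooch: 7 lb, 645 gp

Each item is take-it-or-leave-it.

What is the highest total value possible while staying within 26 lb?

3504

Filling by ratio: obsidian blade + ruby pendant + ancient tome + amber amulet + carved horn for 3108, with 6 lb left unused.
Dropping carved horn frees 2 lb; slotting in sapphire brooch (7 lb) lifts the total to 3504 at 25 lb.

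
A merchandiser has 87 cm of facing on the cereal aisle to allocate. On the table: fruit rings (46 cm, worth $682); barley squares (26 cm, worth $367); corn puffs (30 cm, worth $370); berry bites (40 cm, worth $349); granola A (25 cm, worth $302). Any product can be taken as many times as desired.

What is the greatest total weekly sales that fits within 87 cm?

Density check — fruit rings 14.83, barley squares 14.12, corn puffs 12.33 are the best per cm.
The ratio heuristic lands on fruit rings + barley squares (1049) but leaves 15 cm idle.
The 46 cm tied up in fruit rings is better spent on 2×corn puffs — total rises to 1107 (86 cm).
The spare 1 cm is too small for any remaining product, and no exchange beats 1107.

1107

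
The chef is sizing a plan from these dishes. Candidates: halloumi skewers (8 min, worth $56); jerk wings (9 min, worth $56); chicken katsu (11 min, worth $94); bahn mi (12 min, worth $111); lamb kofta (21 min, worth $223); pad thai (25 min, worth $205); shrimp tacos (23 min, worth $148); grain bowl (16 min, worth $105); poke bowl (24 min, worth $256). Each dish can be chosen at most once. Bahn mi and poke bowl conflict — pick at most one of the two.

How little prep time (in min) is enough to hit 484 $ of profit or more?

52

Need the lightest bundle worth ≥ 484.
Taking halloumi skewers + chicken katsu + bahn mi + lamb kofta gives 484 (≥ 484) for 52 min.
Below 52 min the best achievable stays under 484.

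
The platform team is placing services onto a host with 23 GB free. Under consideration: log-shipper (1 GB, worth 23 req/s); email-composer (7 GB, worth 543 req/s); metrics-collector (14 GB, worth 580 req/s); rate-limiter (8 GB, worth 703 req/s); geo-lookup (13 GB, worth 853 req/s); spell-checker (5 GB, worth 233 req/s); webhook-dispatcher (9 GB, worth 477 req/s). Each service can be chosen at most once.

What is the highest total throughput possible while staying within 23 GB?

1579

Greedy by ratio would take log-shipper + email-composer + rate-limiter + spell-checker: 21 GB used, total 1502.
Replace email-composer and spell-checker with geo-lookup: the trade gains 77 net, giving 1579 at 22 GB.
Next best is rate-limiter + geo-lookup at 1556 (21 GB) — short by 23.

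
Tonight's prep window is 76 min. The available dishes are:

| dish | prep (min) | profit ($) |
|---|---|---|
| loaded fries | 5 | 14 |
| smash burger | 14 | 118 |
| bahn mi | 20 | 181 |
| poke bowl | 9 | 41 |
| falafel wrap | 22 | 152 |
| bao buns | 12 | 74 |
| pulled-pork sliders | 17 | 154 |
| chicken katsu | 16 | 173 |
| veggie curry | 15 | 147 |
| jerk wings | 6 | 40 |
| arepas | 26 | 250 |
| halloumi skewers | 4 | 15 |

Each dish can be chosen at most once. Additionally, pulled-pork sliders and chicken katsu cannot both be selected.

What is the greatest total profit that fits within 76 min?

Taking smash burger + bahn mi + chicken katsu + arepas: 76 min used, 722 in profit.
Next best is smash burger + chicken katsu + veggie curry + arepas + halloumi skewers at 703 (75 min) — short by 19.

722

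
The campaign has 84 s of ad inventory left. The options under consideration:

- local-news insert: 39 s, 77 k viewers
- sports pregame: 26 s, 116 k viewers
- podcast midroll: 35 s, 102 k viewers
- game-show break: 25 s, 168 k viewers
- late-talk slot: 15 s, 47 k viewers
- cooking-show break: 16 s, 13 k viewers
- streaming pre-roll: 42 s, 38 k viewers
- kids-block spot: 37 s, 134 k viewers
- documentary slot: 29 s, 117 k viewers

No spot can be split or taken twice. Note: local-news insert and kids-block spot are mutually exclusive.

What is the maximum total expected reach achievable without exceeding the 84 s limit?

401

Ranking by ratio (expected reach/s): game-show break 6.72, sports pregame 4.46, documentary slot 4.03.
The ratio ordering already packs tightly: sports pregame + game-show break + documentary slot, 80 s, 401.
Next best is game-show break + late-talk slot + kids-block spot at 349 (77 s) — short by 52.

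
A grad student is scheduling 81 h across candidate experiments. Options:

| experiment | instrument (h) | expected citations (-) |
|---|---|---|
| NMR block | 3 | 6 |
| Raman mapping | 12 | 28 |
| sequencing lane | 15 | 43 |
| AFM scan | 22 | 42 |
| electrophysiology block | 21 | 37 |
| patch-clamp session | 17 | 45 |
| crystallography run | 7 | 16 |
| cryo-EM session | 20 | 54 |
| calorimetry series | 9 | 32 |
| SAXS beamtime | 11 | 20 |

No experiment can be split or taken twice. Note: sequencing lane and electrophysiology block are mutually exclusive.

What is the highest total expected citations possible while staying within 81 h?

218

Best packing: Raman mapping + sequencing lane + patch-clamp session + crystallography run + cryo-EM session + calorimetry series — 80 h, 218 total.
Every other selection either busts 81 h or breaks a pairing rule or fails to beat 218.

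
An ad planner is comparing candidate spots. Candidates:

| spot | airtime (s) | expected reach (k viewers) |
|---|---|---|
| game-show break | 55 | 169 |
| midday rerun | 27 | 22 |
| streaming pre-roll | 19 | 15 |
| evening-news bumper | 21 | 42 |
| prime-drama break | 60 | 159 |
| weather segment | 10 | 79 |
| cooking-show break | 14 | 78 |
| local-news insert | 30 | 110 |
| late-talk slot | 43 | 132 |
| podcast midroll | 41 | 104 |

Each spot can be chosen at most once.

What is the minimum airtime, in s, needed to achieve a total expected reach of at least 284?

67

Minimise s subject to total expected reach ≥ 284.
Taking weather segment + cooking-show break + late-talk slot gives 289 (≥ 284) for 67 s.
No combination under 67 s hits 284.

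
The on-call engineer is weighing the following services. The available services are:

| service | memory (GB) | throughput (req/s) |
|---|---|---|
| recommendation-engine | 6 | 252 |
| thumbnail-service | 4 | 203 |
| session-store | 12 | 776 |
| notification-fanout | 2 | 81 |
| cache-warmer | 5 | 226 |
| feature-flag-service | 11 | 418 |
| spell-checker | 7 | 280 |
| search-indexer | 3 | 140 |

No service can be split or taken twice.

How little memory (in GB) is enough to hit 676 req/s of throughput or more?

Look for the lowest-memory combination reaching 676.
Taking session-store gives 776 (≥ 676) for 12 GB.
Below 12 GB the best achievable stays under 676.

12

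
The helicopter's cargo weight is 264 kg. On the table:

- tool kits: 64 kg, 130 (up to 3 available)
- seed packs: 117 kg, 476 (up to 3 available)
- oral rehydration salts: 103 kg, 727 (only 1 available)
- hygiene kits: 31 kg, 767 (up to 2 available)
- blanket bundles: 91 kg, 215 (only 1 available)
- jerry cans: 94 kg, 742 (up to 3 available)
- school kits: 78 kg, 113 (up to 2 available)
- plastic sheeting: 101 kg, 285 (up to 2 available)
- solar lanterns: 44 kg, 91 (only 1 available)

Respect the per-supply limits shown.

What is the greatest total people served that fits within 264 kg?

Ranking by ratio (people served/kg): hygiene kits 24.74, jerry cans 7.89, oral rehydration salts 7.06.
Best packing: 2×hygiene kits + 2×jerry cans — 250 kg, 3018 total.
No other feasible combination exceeds 3018.

3018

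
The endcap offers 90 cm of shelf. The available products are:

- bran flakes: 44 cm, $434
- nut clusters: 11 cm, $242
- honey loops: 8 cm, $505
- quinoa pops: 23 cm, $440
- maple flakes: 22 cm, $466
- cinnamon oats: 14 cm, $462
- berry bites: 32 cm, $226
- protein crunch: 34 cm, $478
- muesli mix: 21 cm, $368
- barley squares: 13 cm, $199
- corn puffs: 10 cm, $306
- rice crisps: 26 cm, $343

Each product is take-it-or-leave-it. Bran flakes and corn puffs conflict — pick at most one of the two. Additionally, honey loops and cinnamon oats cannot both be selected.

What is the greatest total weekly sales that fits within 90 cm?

2158

By weekly sales per cm: honey loops 63.12, cinnamon oats 33.00, corn puffs 30.60, nut clusters 22.00 lead.
Nut clusters + honey loops + quinoa pops + maple flakes + barley squares + corn puffs uses 87 of the 90 cm and totals 2158.
That's the maximum — no feasible swap from here does better than 2158.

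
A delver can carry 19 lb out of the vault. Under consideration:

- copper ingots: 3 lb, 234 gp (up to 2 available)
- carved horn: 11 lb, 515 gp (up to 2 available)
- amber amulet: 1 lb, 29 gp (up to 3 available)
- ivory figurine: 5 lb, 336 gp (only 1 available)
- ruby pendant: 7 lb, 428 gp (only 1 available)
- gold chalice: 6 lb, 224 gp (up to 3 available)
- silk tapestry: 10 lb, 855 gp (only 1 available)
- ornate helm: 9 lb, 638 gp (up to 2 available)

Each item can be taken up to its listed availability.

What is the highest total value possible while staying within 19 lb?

Greedy by ratio would take 2×copper ingots + 3×amber amulet + silk tapestry: 19 lb used, total 1410.
The 9 lb tied up in 2×copper ingots and 3×amber amulet is better spent on ornate helm — total rises to 1493 (19 lb).
No other feasible combination exceeds 1493.

1493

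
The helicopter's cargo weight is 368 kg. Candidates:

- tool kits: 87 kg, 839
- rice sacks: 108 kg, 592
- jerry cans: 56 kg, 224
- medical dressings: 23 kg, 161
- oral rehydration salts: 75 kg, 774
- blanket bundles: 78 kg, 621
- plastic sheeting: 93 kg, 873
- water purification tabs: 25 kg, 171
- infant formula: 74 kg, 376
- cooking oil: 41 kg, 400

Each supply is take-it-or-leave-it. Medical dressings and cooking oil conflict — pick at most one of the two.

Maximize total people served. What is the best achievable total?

3278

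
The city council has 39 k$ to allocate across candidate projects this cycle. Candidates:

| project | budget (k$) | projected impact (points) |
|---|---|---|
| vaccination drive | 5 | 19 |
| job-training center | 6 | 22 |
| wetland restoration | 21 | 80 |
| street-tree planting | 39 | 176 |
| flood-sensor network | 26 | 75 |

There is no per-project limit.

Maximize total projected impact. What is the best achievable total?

Street-tree planting uses 39 of the 39 k$ and totals 176.
No other feasible combination exceeds 176.

176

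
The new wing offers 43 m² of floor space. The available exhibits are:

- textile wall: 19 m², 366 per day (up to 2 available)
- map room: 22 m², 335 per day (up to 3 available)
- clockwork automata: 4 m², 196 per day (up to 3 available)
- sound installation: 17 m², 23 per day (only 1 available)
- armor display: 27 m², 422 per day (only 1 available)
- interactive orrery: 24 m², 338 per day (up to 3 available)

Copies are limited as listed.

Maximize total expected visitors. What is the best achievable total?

1010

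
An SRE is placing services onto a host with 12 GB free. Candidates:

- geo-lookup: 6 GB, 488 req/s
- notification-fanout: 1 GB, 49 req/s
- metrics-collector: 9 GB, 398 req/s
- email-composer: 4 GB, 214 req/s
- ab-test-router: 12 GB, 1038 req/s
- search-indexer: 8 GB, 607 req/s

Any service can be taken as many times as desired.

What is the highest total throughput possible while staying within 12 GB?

By throughput per GB: ab-test-router 86.50, geo-lookup 81.33, search-indexer 75.88 lead.
Best packing: ab-test-router — 12 GB, 1038 total.
No other feasible combination exceeds 1038.

1038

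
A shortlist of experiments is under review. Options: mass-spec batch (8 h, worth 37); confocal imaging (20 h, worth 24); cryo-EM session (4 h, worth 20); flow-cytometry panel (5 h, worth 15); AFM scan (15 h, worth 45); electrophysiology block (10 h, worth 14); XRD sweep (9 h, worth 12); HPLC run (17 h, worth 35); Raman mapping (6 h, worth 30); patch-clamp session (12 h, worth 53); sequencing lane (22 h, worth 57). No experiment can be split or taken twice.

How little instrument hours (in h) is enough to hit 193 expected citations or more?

50

Need the lightest bundle worth ≥ 193.
mass-spec batch + cryo-EM session + flow-cytometry panel + AFM scan + Raman mapping + patch-clamp session: 200 expected citations at 50 h.
Any bundle with less than 50 h falls short of 193.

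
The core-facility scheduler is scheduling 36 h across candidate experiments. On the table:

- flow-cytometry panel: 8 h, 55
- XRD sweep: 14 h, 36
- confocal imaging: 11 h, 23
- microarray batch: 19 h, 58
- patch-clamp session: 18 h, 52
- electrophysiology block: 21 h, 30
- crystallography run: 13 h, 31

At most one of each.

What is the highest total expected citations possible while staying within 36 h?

122

Filling by ratio: flow-cytometry panel + microarray batch for 113, with 9 h left unused.
Dropping microarray batch frees 19 h; slotting in XRD sweep + crystallography run (27 h) lifts the total to 122 at 35 h.
Nothing else within 36 h beats 122.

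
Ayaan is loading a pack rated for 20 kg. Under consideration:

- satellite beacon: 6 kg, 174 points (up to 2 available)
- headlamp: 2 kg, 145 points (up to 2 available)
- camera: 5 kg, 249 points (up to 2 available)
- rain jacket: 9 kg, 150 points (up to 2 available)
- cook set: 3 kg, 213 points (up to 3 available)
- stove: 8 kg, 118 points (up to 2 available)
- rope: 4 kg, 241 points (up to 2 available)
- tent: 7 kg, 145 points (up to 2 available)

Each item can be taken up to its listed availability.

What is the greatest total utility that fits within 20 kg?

By utility per kg: headlamp 72.50, cook set 71.00, rope 60.25 lead.
Taking the top-ratio items first gives 2×headlamp + 3×cook set + rope for 1170 (17 kg).
The 2 kg tied up in headlamp is better spent on camera — total rises to 1274 (20 kg).
That's the maximum — no swap from here does better than 1274.

1274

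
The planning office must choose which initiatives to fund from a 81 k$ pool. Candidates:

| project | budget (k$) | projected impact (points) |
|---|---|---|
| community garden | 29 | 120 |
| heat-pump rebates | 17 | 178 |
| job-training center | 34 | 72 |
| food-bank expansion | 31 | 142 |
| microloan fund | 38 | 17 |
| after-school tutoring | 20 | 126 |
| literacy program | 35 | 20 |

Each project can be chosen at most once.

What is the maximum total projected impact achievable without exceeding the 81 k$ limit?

Density check — heat-pump rebates 10.47, after-school tutoring 6.30, food-bank expansion 4.58 are the best per k$.
Heat-pump rebates + food-bank expansion + after-school tutoring uses 68 of the 81 k$ and totals 446.
No other feasible combination exceeds 446.

446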